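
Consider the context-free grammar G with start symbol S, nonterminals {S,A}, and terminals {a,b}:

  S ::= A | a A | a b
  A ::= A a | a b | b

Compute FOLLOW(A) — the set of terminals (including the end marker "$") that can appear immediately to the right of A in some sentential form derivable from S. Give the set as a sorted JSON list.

Compute FIRST by fixpoint:
iter 1:
  A via A→a b: +{a}
  A via A→b: +{b}
  S via S→A: +{a,b}
  FIRST(S)={a,b}  FIRST(A)={a,b}
iter 2: — fixpoint
  FIRST(S)={a,b}  FIRST(A)={a,b}

Compute FOLLOW by fixpoint:
seed FOLLOW(S) with $
pass 1:
  A→A a: FOLLOW(A) ⊇ FIRST(a) = {a}; new: +{a}
  S→A: FOLLOW(A) ⊇ FOLLOW(S) ⊇ {$}; new: +{$}
  FOLLOW[S]={$}  FOLLOW[A]={$,a}
pass 2: — fixpoint
  FOLLOW[S]={$}  FOLLOW[A]={$,a}

FOLLOW(A) = ["$", "a"]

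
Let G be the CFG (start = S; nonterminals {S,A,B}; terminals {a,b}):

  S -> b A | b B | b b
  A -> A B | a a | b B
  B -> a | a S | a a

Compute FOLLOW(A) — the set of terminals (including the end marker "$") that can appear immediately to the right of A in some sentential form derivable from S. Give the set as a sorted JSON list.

FIRST iteration:
pass 1:
  A via A→a a: +{a}
  A via A→b B: +{b}
  B via B→a: +{a}
  S via S→b A: +{b}
  FIRST(S)={b}  FIRST(A)={a,b}  FIRST(B)={a}
pass 2: done
  FIRST(S)={b}  FIRST(A)={a,b}  FIRST(B)={a}

FOLLOW sets:
FOLLOW(S) := {$}
iter 1:
  A→A B: FOLLOW(A) ⊇ FIRST(B) = {a}; new: +{a}
  A→A B: FOLLOW(B) ⊇ FOLLOW(A) ⊇ {a}; new: +{a}
  B→a S: FOLLOW(S) ⊇ FOLLOW(B) ⊇ {a}; new: +{a}
  S→b A: FOLLOW(A) ⊇ FOLLOW(S) ⊇ {$,a}; new: +{$}
  S→b B: FOLLOW(B) ⊇ FOLLOW(S) ⊇ {$,a}; new: +{$}
  S: {$,a}  A: {$,a}  B: {$,a}
iter 2: (stable)
  S: {$,a}  A: {$,a}  B: {$,a}

FOLLOW(A) = ["$", "a"]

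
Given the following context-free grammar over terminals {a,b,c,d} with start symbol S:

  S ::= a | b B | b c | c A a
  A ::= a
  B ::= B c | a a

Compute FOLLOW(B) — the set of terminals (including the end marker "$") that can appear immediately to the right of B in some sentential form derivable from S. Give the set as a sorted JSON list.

Compute FIRST by fixpoint:
pass 1:
  A via A→a: +{a}
  B via B→a a: +{a}
  S via S→a: +{a}
  S via S→b B: +{b}
  S via S→c A a: +{c}
  FIRST(S)={a,b,c}  FIRST(A)={a}  FIRST(B)={a}
pass 2: (stable)
  FIRST(S)={a,b,c}  FIRST(A)={a}  FIRST(B)={a}

FOLLOW iteration:
seed FOLLOW(S) with $
iter 1:
  B→B c: FOLLOW(B) ⊇ FIRST(c) = {c}; new: +{c}
  S→b B: FOLLOW(B) ⊇ FOLLOW(S) ⊇ {$}; new: +{$}
  S→c A a: FOLLOW(A) ⊇ FIRST(a) = {a}; new: +{a}
  FOLLOW(S)={$}  FOLLOW(A)={a}  FOLLOW(B)={$,c}
iter 2: (stable)
  FOLLOW(S)={$}  FOLLOW(A)={a}  FOLLOW(B)={$,c}

FOLLOW(B) = ["$", "c"]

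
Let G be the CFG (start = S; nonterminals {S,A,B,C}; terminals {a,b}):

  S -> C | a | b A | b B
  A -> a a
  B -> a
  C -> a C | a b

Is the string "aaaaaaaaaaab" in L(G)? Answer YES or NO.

CNF form of G:
  S -> T0 C | T0 T1 | T1 A | T1 B | a
  A -> T0 T0
  B -> a
  C -> T0 C | T0 T1
  T0 -> a
  T1 -> b

CYK table (by increasing span):
  T[0,0] 'a' = {B,S,T0}  orig:{B,S}
  T[1,1] 'a' = {B,S,T0}  orig:{B,S}
  T[2,2] 'a' = {B,S,T0}  orig:{B,S}
  T[3,3] 'a' = {B,S,T0}  orig:{B,S}
  T[4,4] 'a' = {B,S,T0}  orig:{B,S}
  T[5,5] 'a' = {B,S,T0}  orig:{B,S}
  T[6,6] 'a' = {B,S,T0}  orig:{B,S}
  T[7,7] 'a' = {B,S,T0}  orig:{B,S}
  T[8,8] 'a' = {B,S,T0}  orig:{B,S}
  T[9,9] 'a' = {B,S,T0}  orig:{B,S}
  T[10,10] 'a' = {B,S,T0}  orig:{B,S}
  T[11,11] 'b' = {T1}  orig:{}
  T[0,1] 'aa' = {A}
  T[1,2] 'aa' = {A}
  T[2,3] 'aa' = {A}
  T[3,4] 'aa' = {A}
  T[4,5] 'aa' = {A}
  T[5,6] 'aa' = {A}
  T[6,7] 'aa' = {A}
  T[7,8] 'aa' = {A}
  T[8,9] 'aa' = {A}
  T[9,10] 'aa' = {A}
  T[10,11] 'ab' = {C,S}
  T[0,2] 'aaa' = ∅
  T[1,3] 'aaa' = ∅
  T[2,4] 'aaa' = ∅
  T[3,5] 'aaa' = ∅
  T[4,6] 'aaa' = ∅
  T[5,7] 'aaa' = ∅
  T[6,8] 'aaa' = ∅
  T[7,9] 'aaa' = ∅
  T[8,10] 'aaa' = ∅
  T[9,11] 'aab' = {C,S}
  T[0,3] 'aaaa' = ∅
  T[1,4] 'aaaa' = ∅
  T[2,5] 'aaaa' = ∅
  T[3,6] 'aaaa' = ∅
  T[4,7] 'aaaa' = ∅
  T[5,8] 'aaaa' = ∅
  T[6,9] 'aaaa' = ∅
  T[7,10] 'aaaa' = ∅
  T[8,11] 'aaab' = {C,S}
  T[0,4] 'aaaaa' = ∅
  T[1,5] 'aaaaa' = ∅
  T[2,6] 'aaaaa' = ∅
  T[3,7] 'aaaaa' = ∅
  T[4,8] 'aaaaa' = ∅
  T[5,9] 'aaaaa' = ∅
  T[6,10] 'aaaaa' = ∅
  T[7,11] 'aaaab' = {C,S}
  T[0,5] 'aaaaaa' = ∅
  T[1,6] 'aaaaaa' = ∅
  T[2,7] 'aaaaaa' = ∅
  T[3,8] 'aaaaaa' = ∅
  T[4,9] 'aaaaaa' = ∅
  T[5,10] 'aaaaaa' = ∅
  T[6,11] 'aaaaab' = {C,S}
  T[0,6] 'aaaaaaa' = ∅
  T[1,7] 'aaaaaaa' = ∅
  T[2,8] 'aaaaaaa' = ∅
  T[3,9] 'aaaaaaa' = ∅
  T[4,10] 'aaaaaaa' = ∅
  T[5,11] 'aaaaaab' = {C,S}
  T[0,7] 'aaaaaaaa' = ∅
  T[1,8] 'aaaaaaaa' = ∅
  T[2,9] 'aaaaaaaa' = ∅
  T[3,10] 'aaaaaaaa' = ∅
  T[4,11] 'aaaaaaab' = {C,S}
  T[0,8] 'aaaaaaaaa' = ∅
  T[1,9] 'aaaaaaaaa' = ∅
  T[2,10] 'aaaaaaaaa' = ∅
  T[3,11] 'aaaaaaaab' = {C,S}
  T[0,9] 'aaaaaaaaaa' = ∅
  T[1,10] 'aaaaaaaaaa' = ∅
  T[2,11] 'aaaaaaaaab' = {C,S}
  T[0,10] 'aaaaaaaaaaa' = ∅
  T[1,11] 'aaaaaaaaaab' = {C,S}
  T[0,11] 'aaaaaaaaaaab' = {C,S}

S ∈ T[0,11] ⇒ YES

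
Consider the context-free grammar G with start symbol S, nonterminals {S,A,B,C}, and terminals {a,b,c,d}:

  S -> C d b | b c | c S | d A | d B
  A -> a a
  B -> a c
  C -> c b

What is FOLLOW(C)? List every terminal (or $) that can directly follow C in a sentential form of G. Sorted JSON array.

FIRST sets, iterate to fixpoint:
iter 1:
  A via A→a a: +{a}
  B via B→a c: +{a}
  C via C→c b: +{c}
  S via S→C d b: +{c}
  S via S→b c: +{b}
  S via S→d A: +{d}
  FIRST[S]={b,c,d}  FIRST[A]={a}  FIRST[B]={a}  FIRST[C]={c}
iter 2: (stable)
  FIRST[S]={b,c,d}  FIRST[A]={a}  FIRST[B]={a}  FIRST[C]={c}

FOLLOW sets:
initialize: $ ∈ FOLLOW(S)
pass 1:
  S→C d b: FOLLOW(C) ⊇ FIRST(d) = {d}; new: +{d}
  S→d A: FOLLOW(A) ⊇ FOLLOW(S) ⊇ {$}; new: +{$}
  S→d B: FOLLOW(B) ⊇ FOLLOW(S) ⊇ {$}; new: +{$}
  FOLLOW[S]={$}  FOLLOW[A]={$}  FOLLOW[B]={$}  FOLLOW[C]={d}
pass 2: done
  FOLLOW[S]={$}  FOLLOW[A]={$}  FOLLOW[B]={$}  FOLLOW[C]={d}

FOLLOW(C) = ["d"]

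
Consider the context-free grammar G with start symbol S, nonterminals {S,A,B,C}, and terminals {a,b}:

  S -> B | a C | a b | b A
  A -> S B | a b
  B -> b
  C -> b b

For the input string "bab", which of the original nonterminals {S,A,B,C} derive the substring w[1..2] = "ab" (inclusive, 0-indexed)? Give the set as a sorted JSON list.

Convert to CNF:
  S -> T0 C | T0 T1 | T1 A | b
  A -> S B | T0 T1
  B -> b
  C -> T1 T1
  T0 -> a
  T1 -> b

CYK fill — only the sub-triangle for w[1..2]:
  T[1,1] 'a' = {T0}  orig:{}
  T[2,2] 'b' = {B,S,T1}  orig:{B,S}
  T[1,2] 'ab' = {A,S}

Original NTs in T[1,2] deriving "ab": ["A", "S"]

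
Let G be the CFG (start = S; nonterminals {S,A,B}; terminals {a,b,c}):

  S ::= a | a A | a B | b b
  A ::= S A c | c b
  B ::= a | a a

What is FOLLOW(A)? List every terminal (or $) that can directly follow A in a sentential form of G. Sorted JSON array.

Compute FIRST by fixpoint:
iter 1:
  A via A→c b: +{c}
  B via B→a: +{a}
  S via S→a: +{a}
  S via S→b b: +{b}
  FIRST[S]={a,b}  FIRST[A]={c}  FIRST[B]={a}
iter 2:
  A via A→S A c: +{a,b}
  FIRST[S]={a,b}  FIRST[A]={a,b,c}  FIRST[B]={a}
iter 3: done
  FIRST[S]={a,b}  FIRST[A]={a,b,c}  FIRST[B]={a}

Compute FOLLOW by fixpoint:
initialize: $ ∈ FOLLOW(S)
iter 1:
  A→S A c: FOLLOW(S) ⊇ FIRST(A) = {a,b,c}; new: +{a,b,c}
  A→S A c: FOLLOW(A) ⊇ FIRST(c) = {c}; new: +{c}
  S→a A: FOLLOW(A) ⊇ FOLLOW(S) ⊇ {$,a,b,c}; new: +{$,a,b}
  S→a B: FOLLOW(B) ⊇ FOLLOW(S) ⊇ {$,a,b,c}; new: +{$,a,b,c}
  S: {$,a,b,c}  A: {$,a,b,c}  B: {$,a,b,c}
iter 2: (stable)
  S: {$,a,b,c}  A: {$,a,b,c}  B: {$,a,b,c}

FOLLOW(A) = ["$", "a", "b", "c"]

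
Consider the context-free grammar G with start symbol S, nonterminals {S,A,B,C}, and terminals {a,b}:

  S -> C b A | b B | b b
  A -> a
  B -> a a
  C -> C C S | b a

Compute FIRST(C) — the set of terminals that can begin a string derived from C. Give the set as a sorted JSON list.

FIRST iteration:
iter 1:
  A via A→a: +{a}
  B via B→a a: +{a}
  C via C→b a: +{b}
  S via S→C b A: +{b}
  S: {b}  A: {a}  B: {a}  C: {b}
iter 2: (no change)
  S: {b}  A: {a}  B: {a}  C: {b}

FIRST(C) = ["b"]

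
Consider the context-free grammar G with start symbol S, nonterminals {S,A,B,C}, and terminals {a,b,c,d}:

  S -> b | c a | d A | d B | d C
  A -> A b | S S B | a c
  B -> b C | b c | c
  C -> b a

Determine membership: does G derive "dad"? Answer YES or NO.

Convert to CNF:
  S -> T2 T1 | T3 A | T3 B | T3 C | b
  A -> A T0 | S X4 | T1 T2
  B -> T0 C | T0 T2 | c
  C -> T0 T1
  T0 -> b
  T1 -> a
  T2 -> c
  T3 -> d
  X4 -> S B

CYK table (by increasing span):
  cell(0,0) d: {T3}  orig:{}
  cell(1,1) a: {T1}  orig:{}
  cell(2,2) d: {T3}  orig:{}
  cell(0,1) da: ∅
  cell(1,2) ad: ∅
  cell(0,2) dad: ∅

S ∉ T[0,2] ⇒ NO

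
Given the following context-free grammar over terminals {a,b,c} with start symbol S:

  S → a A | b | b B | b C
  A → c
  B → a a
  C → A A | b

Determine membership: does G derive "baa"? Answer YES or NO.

CNF form of G:
  S -> T0 A | T1 B | T1 C | b
  A -> c
  B -> T0 T0
  C -> A A | b
  T0 -> a
  T1 -> b

CYK fill:
  cell(0,0) b: {C,S,T1}  orig:{C,S}
  cell(1,1) a: {T0}  orig:{}
  cell(2,2) a: {T0}  orig:{}
  cell(0,1) ba: ∅
  cell(1,2) aa: {B}
  cell(0,2) baa: {S}

S ∈ T[0,2] ⇒ YES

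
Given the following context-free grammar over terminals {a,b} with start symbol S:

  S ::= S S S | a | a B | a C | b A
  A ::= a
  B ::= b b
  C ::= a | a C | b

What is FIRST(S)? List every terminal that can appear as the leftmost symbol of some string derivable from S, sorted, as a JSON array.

Compute FIRST by fixpoint:
[1]
  A via A→a: +{a}
  B via B→b b: +{b}
  C via C→a: +{a}
  C via C→b: +{b}
  S via S→a: +{a}
  S via S→b A: +{b}
  S: {a,b}  A: {a}  B: {b}  C: {a,b}
[2] (stable)
  S: {a,b}  A: {a}  B: {b}  C: {a,b}

FIRST(S) = ["a", "b"]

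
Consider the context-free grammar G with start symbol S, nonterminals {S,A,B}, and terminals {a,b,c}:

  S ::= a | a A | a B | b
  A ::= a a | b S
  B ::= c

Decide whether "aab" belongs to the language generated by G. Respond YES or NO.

CNF form of G:
  S -> T0 A | T0 B | a | b
  A -> T0 T0 | T1 S
  B -> c
  T0 -> a
  T1 -> b

CYK fill:
  [0..0]={S,T0}  "a"  orig:{S}
  [1..1]={S,T0}  "a"  orig:{S}
  [2..2]={S,T1}  "b"  orig:{S}
  [0..1]={A}  "aa"
  [1..2]=∅  "ab"
  [0..2]=∅  "aab"

S ∉ T[0,2] ⇒ NO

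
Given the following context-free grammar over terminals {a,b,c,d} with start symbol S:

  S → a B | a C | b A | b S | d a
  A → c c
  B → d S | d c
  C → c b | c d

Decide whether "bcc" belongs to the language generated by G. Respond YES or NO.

CNF form of G:
  S -> T1 T3 | T2 A | T2 S | T3 B | T3 C
  A -> T0 T0
  B -> T1 S | T1 T0
  C -> T0 T1 | T0 T2
  T0 -> c
  T1 -> d
  T2 -> b
  T3 -> a

CYK table (by increasing span):
  cell(0,0) b: {T2}  orig:{}
  cell(1,1) c: {T0}  orig:{}
  cell(2,2) c: {T0}  orig:{}
  cell(0,1) bc: ∅
  cell(1,2) cc: {A}
  cell(0,2) bcc: {S}

S ∈ T[0,2] ⇒ YES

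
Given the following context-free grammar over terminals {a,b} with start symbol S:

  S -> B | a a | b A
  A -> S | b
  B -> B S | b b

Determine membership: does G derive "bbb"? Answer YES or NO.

Convert to CNF:
  S -> B S | T0 T0 | T1 A | T1 T1
  A -> B S | T0 T0 | T1 A | T1 T1 | b
  B -> B S | T1 T1
  T0 -> a
  T1 -> b

Fill CYK table bottom-up:
  cell(0,0) b: {A,T1}  orig:{A}
  cell(1,1) b: {A,T1}  orig:{A}
  cell(2,2) b: {A,T1}  orig:{A}
  cell(0,1) bb: {A,B,S}
  cell(1,2) bb: {A,B,S}
  cell(0,2) bbb: {A,S}

S ∈ T[0,2] ⇒ YES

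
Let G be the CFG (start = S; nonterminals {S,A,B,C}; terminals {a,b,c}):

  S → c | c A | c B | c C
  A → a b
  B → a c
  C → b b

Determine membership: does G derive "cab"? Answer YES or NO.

Convert to CNF:
  S -> T2 A | T2 B | T2 C | c
  A -> T0 T1
  B -> T0 T2
  C -> T1 T1
  T0 -> a
  T1 -> b
  T2 -> c

CYK fill:
  [0..0]={S,T2}  "c"  orig:{S}
  [1..1]={T0}  "a"  orig:{}
  [2..2]={T1}  "b"  orig:{}
  [0..1]=∅  "ca"
  [1..2]={A}  "ab"
  [0..2]={S}  "cab"

S ∈ T[0,2] ⇒ YES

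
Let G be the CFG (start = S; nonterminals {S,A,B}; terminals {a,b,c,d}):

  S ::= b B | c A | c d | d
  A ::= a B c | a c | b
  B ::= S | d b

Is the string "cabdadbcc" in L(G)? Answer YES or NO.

Convert to CNF:
  S -> T1 A | T1 T3 | T2 B | d
  A -> T0 T1 | T0 X4 | b
  B -> T1 A | T1 T3 | T2 B | T3 T2 | d
  T0 -> a
  T1 -> c
  T2 -> b
  T3 -> d
  X4 -> B T1

CYK fill:
  [0..0]={T1}  "c"  orig:{}
  [1..1]={T0}  "a"  orig:{}
  [2..2]={A,T2}  "b"  orig:{A}
  [3..3]={B,S,T3}  "d"  orig:{B,S}
  [4..4]={T0}  "a"  orig:{}
  [5..5]={B,S,T3}  "d"  orig:{B,S}
  [6..6]={A,T2}  "b"  orig:{A}
  [7..7]={T1}  "c"  orig:{}
  [8..8]={T1}  "c"  orig:{}
  [0..1]=∅  "ca"
  [1..2]=∅  "ab"
  [2..3]={B,S}  "bd"
  [3..4]=∅  "da"
  [4..5]=∅  "ad"
  [5..6]={B}  "db"
  [6..7]=∅  "bc"
  [7..8]=∅  "cc"
  [0..2]=∅  "cab"
  [1..3]=∅  "abd"
  [2..4]=∅  "bda"
  [3..5]=∅  "dad"
  [4..6]=∅  "adb"
  [5..7]={X4}  "dbc"  orig:{}
  [6..8]=∅  "bcc"
  [0..3]=∅  "cabd"
  [1..4]=∅  "abda"
  [2..5]=∅  "bdad"
  [3..6]=∅  "dadb"
  [4..7]={A}  "adbc"
  [5..8]=∅  "dbcc"
  [0..4]=∅  "cabda"
  [1..5]=∅  "abdad"
  [2..6]=∅  "bdadb"
  [3..7]=∅  "dadbc"
  [4..8]=∅  "adbcc"
  [0..5]=∅  "cabdad"
  [1..6]=∅  "abdadb"
  [2..7]=∅  "bdadbc"
  [3..8]=∅  "dadbcc"
  [0..6]=∅  "cabdadb"
  [1..7]=∅  "abdadbc"
  [2..8]=∅  "bdadbcc"
  [0..7]=∅  "cabdadbc"
  [1..8]=∅  "abdadbcc"
  [0..8]=∅  "cabdadbcc"

S ∉ T[0,8] ⇒ NO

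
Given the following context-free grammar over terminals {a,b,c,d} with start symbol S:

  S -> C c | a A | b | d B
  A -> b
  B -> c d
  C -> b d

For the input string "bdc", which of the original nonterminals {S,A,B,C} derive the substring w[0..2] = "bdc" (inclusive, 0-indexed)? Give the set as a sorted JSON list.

CNF form of G:
  S -> C T0 | T1 B | T3 A | b
  A -> b
  B -> T0 T1
  C -> T2 T1
  T0 -> c
  T1 -> d
  T2 -> b
  T3 -> a

Fill CYK table bottom-up — only the sub-triangle for w[0..2]:
  [0..0]={A,S,T2}  "b"  orig:{A,S}
  [1..1]={T1}  "d"  orig:{}
  [2..2]={T0}  "c"  orig:{}
  [0..1]={C}  "bd"
  [1..2]=∅  "dc"
  [0..2]={S}  "bdc"

Original NTs in T[0,2] deriving "bdc": ["S"]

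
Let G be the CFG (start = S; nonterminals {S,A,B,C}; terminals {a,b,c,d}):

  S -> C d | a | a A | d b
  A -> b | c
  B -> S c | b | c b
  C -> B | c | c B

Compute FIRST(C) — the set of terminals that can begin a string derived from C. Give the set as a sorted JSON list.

FIRST sets, iterate to fixpoint:
round 1:
  A via A→b: +{b}
  A via A→c: +{c}
  B via B→b: +{b}
  B via B→c b: +{c}
  C via C→B: +{b,c}
  S via S→C d: +{b,c}
  S via S→a: +{a}
  S via S→d b: +{d}
  S: {a,b,c,d}  A: {b,c}  B: {b,c}  C: {b,c}
round 2:
  B via B→S c: +{a,d}
  C via C→B: +{a,d}
  S: {a,b,c,d}  A: {b,c}  B: {a,b,c,d}  C: {a,b,c,d}
round 3: done
  S: {a,b,c,d}  A: {b,c}  B: {a,b,c,d}  C: {a,b,c,d}

FIRST(C) = ["a", "b", "c", "d"]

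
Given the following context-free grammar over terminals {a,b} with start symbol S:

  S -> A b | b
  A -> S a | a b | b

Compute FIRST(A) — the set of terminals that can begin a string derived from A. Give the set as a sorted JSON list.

Compute FIRST by fixpoint:
[1]
  A via A→a b: +{a}
  A via A→b: +{b}
  S via S→A b: +{a,b}
  FIRST[S]={a,b}  FIRST[A]={a,b}
[2] done
  FIRST[S]={a,b}  FIRST[A]={a,b}

FIRST(A) = ["a", "b"]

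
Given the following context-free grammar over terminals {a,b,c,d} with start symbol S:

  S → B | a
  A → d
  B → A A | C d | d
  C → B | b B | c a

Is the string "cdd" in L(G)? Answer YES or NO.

CNF form of G:
  S -> A A | C T0 | a | d
  A -> d
  B -> A A | C T0 | d
  C -> A A | C T0 | T1 B | T2 T3 | d
  T0 -> d
  T1 -> b
  T2 -> c
  T3 -> a

CYK table (by increasing span):
  cell(0,0) c: {T2}  orig:{}
  cell(1,1) d: {A,B,C,S,T0}  orig:{A,B,C,S}
  cell(2,2) d: {A,B,C,S,T0}  orig:{A,B,C,S}
  cell(0,1) cd: ∅
  cell(1,2) dd: {B,C,S}
  cell(0,2) cdd: ∅

S ∉ T[0,2] ⇒ NO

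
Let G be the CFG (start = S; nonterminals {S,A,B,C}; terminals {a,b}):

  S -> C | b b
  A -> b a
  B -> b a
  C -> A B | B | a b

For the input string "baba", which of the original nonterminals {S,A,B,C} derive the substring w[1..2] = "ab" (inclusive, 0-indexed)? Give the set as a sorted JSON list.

Convert to CNF:
  S -> A B | T0 T0 | T0 T1 | T1 T0
  A -> T0 T1
  B -> T0 T1
  C -> A B | T0 T1 | T1 T0
  T0 -> b
  T1 -> a

CYK fill (cells [i..j] with 1 ≤ i ≤ j ≤ 2 only):
  [1..1]={T1}  "a"  orig:{}
  [2..2]={T0}  "b"  orig:{}
  [1..2]={C,S}  "ab"

Original NTs in T[1,2] deriving "ab": ["C", "S"]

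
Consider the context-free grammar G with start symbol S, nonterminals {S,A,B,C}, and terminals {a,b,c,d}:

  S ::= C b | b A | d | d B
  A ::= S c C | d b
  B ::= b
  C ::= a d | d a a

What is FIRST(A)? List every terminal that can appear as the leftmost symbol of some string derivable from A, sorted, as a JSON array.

Compute FIRST by fixpoint:
[1]
  A via A→d b: +{d}
  B via B→b: +{b}
  C via C→a d: +{a}
  C via C→d a a: +{d}
  S via S→C b: +{a,d}
  S via S→b A: +{b}
  FIRST(S)={a,b,d}  FIRST(A)={d}  FIRST(B)={b}  FIRST(C)={a,d}
[2]
  A via A→S c C: +{a,b}
  FIRST(S)={a,b,d}  FIRST(A)={a,b,d}  FIRST(B)={b}  FIRST(C)={a,d}
[3] (stable)
  FIRST(S)={a,b,d}  FIRST(A)={a,b,d}  FIRST(B)={b}  FIRST(C)={a,d}

FIRST(A) = ["a", "b", "d"]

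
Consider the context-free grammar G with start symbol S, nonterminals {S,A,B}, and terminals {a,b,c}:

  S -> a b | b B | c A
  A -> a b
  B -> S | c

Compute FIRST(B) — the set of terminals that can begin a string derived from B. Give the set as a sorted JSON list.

Compute FIRST by fixpoint:
[1]
  A via A→a b: +{a}
  B via B→c: +{c}
  S via S→a b: +{a}
  S via S→b B: +{b}
  S via S→c A: +{c}
  FIRST[S]={a,b,c}  FIRST[A]={a}  FIRST[B]={c}
[2]
  B via B→S: +{a,b}
  FIRST[S]={a,b,c}  FIRST[A]={a}  FIRST[B]={a,b,c}
[3] (stable)
  FIRST[S]={a,b,c}  FIRST[A]={a}  FIRST[B]={a,b,c}

FIRST(B) = ["a", "b", "c"]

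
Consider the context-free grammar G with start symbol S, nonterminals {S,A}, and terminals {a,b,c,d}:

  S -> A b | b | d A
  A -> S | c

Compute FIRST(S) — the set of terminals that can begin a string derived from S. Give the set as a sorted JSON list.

FIRST sets, iterate to fixpoint:
pass 1:
  A via A→c: +{c}
  S via S→A b: +{c}
  S via S→b: +{b}
  S via S→d A: +{d}
  S: {b,c,d}  A: {c}
pass 2:
  A via A→S: +{b,d}
  S: {b,c,d}  A: {b,c,d}
pass 3: (stable)
  S: {b,c,d}  A: {b,c,d}

FIRST(S) = ["b", "c", "d"]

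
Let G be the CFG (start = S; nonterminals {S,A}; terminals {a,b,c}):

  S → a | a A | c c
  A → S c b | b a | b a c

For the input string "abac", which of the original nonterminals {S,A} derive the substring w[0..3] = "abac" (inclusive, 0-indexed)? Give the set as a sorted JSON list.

Convert to CNF:
  S -> T0 T0 | T2 A | a
  A -> S X3 | T1 T2 | T1 X4
  T0 -> c
  T1 -> b
  T2 -> a
  X3 -> T0 T1
  X4 -> T2 T0

Fill CYK table bottom-up — only the sub-triangle for w[0..3]:
  T[0,0] 'a' = {S,T2}  orig:{S}
  T[1,1] 'b' = {T1}  orig:{}
  T[2,2] 'a' = {S,T2}  orig:{S}
  T[3,3] 'c' = {T0}  orig:{}
  T[0,1] 'ab' = ∅
  T[1,2] 'ba' = {A}
  T[2,3] 'ac' = {X4}  orig:{}
  T[0,2] 'aba' = {S}
  T[1,3] 'bac' = {A}
  T[0,3] 'abac' = {S}

Original NTs in T[0,3] deriving "abac": ["S"]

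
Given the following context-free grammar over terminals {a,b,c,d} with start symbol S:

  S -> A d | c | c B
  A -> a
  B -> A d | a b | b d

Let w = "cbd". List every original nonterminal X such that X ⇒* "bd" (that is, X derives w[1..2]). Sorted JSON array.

CNF form of G:
  S -> A T0 | T3 B | c
  A -> a
  B -> A T0 | T1 T2 | T2 T0
  T0 -> d
  T1 -> a
  T2 -> b
  T3 -> c

CYK fill (cells [i..j] with 1 ≤ i ≤ j ≤ 2 only):
  [1..1]={T2}  "b"  orig:{}
  [2..2]={T0}  "d"  orig:{}
  [1..2]={B}  "bd"

Original NTs in T[1,2] deriving "bd": ["B"]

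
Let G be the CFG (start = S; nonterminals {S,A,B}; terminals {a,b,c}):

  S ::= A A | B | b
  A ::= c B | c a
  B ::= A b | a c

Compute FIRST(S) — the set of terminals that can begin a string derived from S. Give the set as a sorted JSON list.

Compute FIRST by fixpoint:
[1]
  A via A→c B: +{c}
  B via B→A b: +{c}
  B via B→a c: +{a}
  S via S→A A: +{c}
  S via S→B: +{a}
  S via S→b: +{b}
  FIRST[S]={a,b,c}  FIRST[A]={c}  FIRST[B]={a,c}
[2] (no change)
  FIRST[S]={a,b,c}  FIRST[A]={c}  FIRST[B]={a,c}

FIRST(S) = ["a", "b", "c"]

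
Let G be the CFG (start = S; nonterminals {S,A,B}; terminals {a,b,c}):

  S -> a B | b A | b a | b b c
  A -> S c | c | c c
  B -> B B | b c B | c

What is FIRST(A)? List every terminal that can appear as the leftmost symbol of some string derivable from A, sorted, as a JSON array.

Compute FIRST by fixpoint:
iter 1:
  A via A→c: +{c}
  B via B→b c B: +{b}
  B via B→c: +{c}
  S via S→a B: +{a}
  S via S→b A: +{b}
  FIRST(S)={a,b}  FIRST(A)={c}  FIRST(B)={b,c}
iter 2:
  A via A→S c: +{a,b}
  FIRST(S)={a,b}  FIRST(A)={a,b,c}  FIRST(B)={b,c}
iter 3: (stable)
  FIRST(S)={a,b}  FIRST(A)={a,b,c}  FIRST(B)={b,c}

FIRST(A) = ["a", "b", "c"]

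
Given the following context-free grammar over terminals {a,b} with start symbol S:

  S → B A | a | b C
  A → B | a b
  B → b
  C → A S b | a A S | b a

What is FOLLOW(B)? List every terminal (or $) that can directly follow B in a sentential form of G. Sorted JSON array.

FIRST sets, iterate to fixpoint:
[1]
  A via A→a b: +{a}
  B via B→b: +{b}
  C via C→A S b: +{a}
  C via C→b a: +{b}
  S via S→B A: +{b}
  S via S→a: +{a}
  S: {a,b}  A: {a}  B: {b}  C: {a,b}
[2]
  A via A→B: +{b}
  S: {a,b}  A: {a,b}  B: {b}  C: {a,b}
[3] — fixpoint
  S: {a,b}  A: {a,b}  B: {b}  C: {a,b}

Compute FOLLOW by fixpoint:
seed FOLLOW(S) with $
pass 1:
  C→A S b: FOLLOW(A) ⊇ FIRST(S) = {a,b}; new: +{a,b}
  C→A S b: FOLLOW(S) ⊇ FIRST(b) = {b}; new: +{b}
  S→B A: FOLLOW(B) ⊇ FIRST(A) = {a,b}; new: +{a,b}
  S→B A: FOLLOW(A) ⊇ FOLLOW(S) ⊇ {$,b}; new: +{$}
  S→b C: FOLLOW(C) ⊇ FOLLOW(S) ⊇ {$,b}; new: +{$,b}
  FOLLOW(S)={$,b}  FOLLOW(A)={$,a,b}  FOLLOW(B)={a,b}  FOLLOW(C)={$,b}
pass 2:
  A→B: FOLLOW(B) ⊇ FOLLOW(A) ⊇ {$,a,b}; new: +{$}
  FOLLOW(S)={$,b}  FOLLOW(A)={$,a,b}  FOLLOW(B)={$,a,b}  FOLLOW(C)={$,b}
pass 3: (no change)
  FOLLOW(S)={$,b}  FOLLOW(A)={$,a,b}  FOLLOW(B)={$,a,b}  FOLLOW(C)={$,b}

FOLLOW(B) = ["$", "a", "b"]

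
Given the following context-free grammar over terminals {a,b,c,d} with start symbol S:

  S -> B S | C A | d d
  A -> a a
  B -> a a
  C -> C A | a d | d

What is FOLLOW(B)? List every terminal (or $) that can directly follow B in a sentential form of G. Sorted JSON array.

FIRST sets, iterate to fixpoint:
pass 1:
  A via A→a a: +{a}
  B via B→a a: +{a}
  C via C→a d: +{a}
  C via C→d: +{d}
  S via S→B S: +{a}
  S via S→C A: +{d}
  S: {a,d}  A: {a}  B: {a}  C: {a,d}
pass 2: (no change)
  S: {a,d}  A: {a}  B: {a}  C: {a,d}

Compute FOLLOW by fixpoint:
seed FOLLOW(S) with $
iter 1:
  C→C A: FOLLOW(C) ⊇ FIRST(A) = {a}; new: +{a}
  C→C A: FOLLOW(A) ⊇ FOLLOW(C) ⊇ {a}; new: +{a}
  S→B S: FOLLOW(B) ⊇ FIRST(S) = {a,d}; new: +{a,d}
  S→C A: FOLLOW(A) ⊇ FOLLOW(S) ⊇ {$}; new: +{$}
  S: {$}  A: {$,a}  B: {a,d}  C: {a}
iter 2: — fixpoint
  S: {$}  A: {$,a}  B: {a,d}  C: {a}

FOLLOW(B) = ["a", "d"]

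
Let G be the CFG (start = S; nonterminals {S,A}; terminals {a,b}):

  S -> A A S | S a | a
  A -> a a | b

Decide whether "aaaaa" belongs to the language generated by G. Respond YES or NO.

CNF form of G:
  S -> A X1 | S T0 | a
  A -> T0 T0 | b
  T0 -> a
  X1 -> A S

CYK table (by increasing span):
  [0..0]={S,T0}  "a"  orig:{S}
  [1..1]={S,T0}  "a"  orig:{S}
  [2..2]={S,T0}  "a"  orig:{S}
  [3..3]={S,T0}  "a"  orig:{S}
  [4..4]={S,T0}  "a"  orig:{S}
  [0..1]={A,S}  "aa"
  [1..2]={A,S}  "aa"
  [2..3]={A,S}  "aa"
  [3..4]={A,S}  "aa"
  [0..2]={S,X1}  "aaa"  orig:{S}
  [1..3]={S,X1}  "aaa"  orig:{S}
  [2..4]={S,X1}  "aaa"  orig:{S}
  [0..3]={S,X1}  "aaaa"  orig:{S}
  [1..4]={S,X1}  "aaaa"  orig:{S}
  [0..4]={S,X1}  "aaaaa"  orig:{S}

S ∈ T[0,4] ⇒ YES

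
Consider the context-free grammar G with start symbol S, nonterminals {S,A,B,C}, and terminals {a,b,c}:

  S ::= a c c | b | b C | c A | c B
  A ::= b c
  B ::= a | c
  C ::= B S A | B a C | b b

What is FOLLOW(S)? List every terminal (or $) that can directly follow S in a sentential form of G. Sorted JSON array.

Compute FIRST by fixpoint:
round 1:
  A via A→b c: +{b}
  B via B→a: +{a}
  B via B→c: +{c}
  C via C→B S A: +{a,c}
  C via C→b b: +{b}
  S via S→a c c: +{a}
  S via S→b: +{b}
  S via S→c A: +{c}
  FIRST(S)={a,b,c}  FIRST(A)={b}  FIRST(B)={a,c}  FIRST(C)={a,b,c}
round 2: — fixpoint
  FIRST(S)={a,b,c}  FIRST(A)={b}  FIRST(B)={a,c}  FIRST(C)={a,b,c}

Compute FOLLOW by fixpoint:
FOLLOW(S) := {$}
iter 1:
  C→B S A: FOLLOW(B) ⊇ FIRST(S) = {a,b,c}; new: +{a,b,c}
  C→B S A: FOLLOW(S) ⊇ FIRST(A) = {b}; new: +{b}
  S→b C: FOLLOW(C) ⊇ FOLLOW(S) ⊇ {$,b}; new: +{$,b}
  S→c A: FOLLOW(A) ⊇ FOLLOW(S) ⊇ {$,b}; new: +{$,b}
  S→c B: FOLLOW(B) ⊇ FOLLOW(S) ⊇ {$,b}; new: +{$}
  FOLLOW[S]={$,b}  FOLLOW[A]={$,b}  FOLLOW[B]={$,a,b,c}  FOLLOW[C]={$,b}
iter 2: — fixpoint
  FOLLOW[S]={$,b}  FOLLOW[A]={$,b}  FOLLOW[B]={$,a,b,c}  FOLLOW[C]={$,b}

FOLLOW(S) = ["$", "b"]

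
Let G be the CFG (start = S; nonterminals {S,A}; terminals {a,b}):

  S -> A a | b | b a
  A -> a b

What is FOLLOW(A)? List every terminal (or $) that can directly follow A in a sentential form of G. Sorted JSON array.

Compute FIRST by fixpoint:
round 1:
  A via A→a b: +{a}
  S via S→A a: +{a}
  S via S→b: +{b}
  S: {a,b}  A: {a}
round 2: (stable)
  S: {a,b}  A: {a}

FOLLOW iteration:
FOLLOW(S) := {$}
pass 1:
  S→A a: FOLLOW(A) ⊇ FIRST(a) = {a}; new: +{a}
  FOLLOW[S]={$}  FOLLOW[A]={a}
pass 2: (no change)
  FOLLOW[S]={$}  FOLLOW[A]={a}

FOLLOW(A) = ["a"]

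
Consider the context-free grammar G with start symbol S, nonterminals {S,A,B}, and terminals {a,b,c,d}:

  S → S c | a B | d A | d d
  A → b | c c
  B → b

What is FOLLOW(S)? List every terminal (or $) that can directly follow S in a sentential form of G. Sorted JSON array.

Compute FIRST by fixpoint:
iter 1:
  A via A→b: +{b}
  A via A→c c: +{c}
  B via B→b: +{b}
  S via S→a B: +{a}
  S via S→d A: +{d}
  FIRST(S)={a,d}  FIRST(A)={b,c}  FIRST(B)={b}
iter 2: (no change)
  FIRST(S)={a,d}  FIRST(A)={b,c}  FIRST(B)={b}

FOLLOW iteration:
FOLLOW(S) := {$}
round 1:
  S→S c: FOLLOW(S) ⊇ FIRST(c) = {c}; new: +{c}
  S→a B: FOLLOW(B) ⊇ FOLLOW(S) ⊇ {$,c}; new: +{$,c}
  S→d A: FOLLOW(A) ⊇ FOLLOW(S) ⊇ {$,c}; new: +{$,c}
  FOLLOW(S)={$,c}  FOLLOW(A)={$,c}  FOLLOW(B)={$,c}
round 2: (no change)
  FOLLOW(S)={$,c}  FOLLOW(A)={$,c}  FOLLOW(B)={$,c}

FOLLOW(S) = ["$", "c"]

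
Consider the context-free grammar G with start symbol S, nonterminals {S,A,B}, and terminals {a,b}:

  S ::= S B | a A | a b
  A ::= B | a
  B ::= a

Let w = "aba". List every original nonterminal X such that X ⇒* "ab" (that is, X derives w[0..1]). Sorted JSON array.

CNF form of G:
  S -> S B | T0 A | T0 T1
  A -> a
  B -> a
  T0 -> a
  T1 -> b

CYK table (by increasing span) (cells [i..j] with 0 ≤ i ≤ j ≤ 1 only):
  [0..0]={A,B,T0}  "a"  orig:{A,B}
  [1..1]={T1}  "b"  orig:{}
  [0..1]={S}  "ab"

Original NTs in T[0,1] deriving "ab": ["S"]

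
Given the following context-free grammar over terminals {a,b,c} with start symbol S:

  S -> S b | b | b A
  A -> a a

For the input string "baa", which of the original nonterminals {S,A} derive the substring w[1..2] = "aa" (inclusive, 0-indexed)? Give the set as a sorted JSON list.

CNF form of G:
  S -> S T1 | T1 A | b
  A -> T0 T0
  T0 -> a
  T1 -> b

Fill CYK table bottom-up — only the sub-triangle for w[1..2]:
  [1..1]={T0}  "a"  orig:{}
  [2..2]={T0}  "a"  orig:{}
  [1..2]={A}  "aa"

Original NTs in T[1,2] deriving "aa": ["A"]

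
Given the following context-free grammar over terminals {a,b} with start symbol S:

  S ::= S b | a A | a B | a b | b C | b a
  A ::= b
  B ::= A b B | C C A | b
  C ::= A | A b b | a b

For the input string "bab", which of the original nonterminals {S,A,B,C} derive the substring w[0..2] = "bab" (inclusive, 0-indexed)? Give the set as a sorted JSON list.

Convert to CNF:
  S -> S T0 | T0 C | T0 T1 | T1 A | T1 B | T1 T0
  A -> b
  B -> A X2 | C X3 | b
  C -> A X4 | T1 T0 | b
  T0 -> b
  T1 -> a
  X2 -> T0 B
  X3 -> C A
  X4 -> T0 T0

CYK table (by increasing span) (cells [i..j] with 0 ≤ i ≤ j ≤ 2 only):
  cell(0,0) b: {A,B,C,T0}  orig:{A,B,C}
  cell(1,1) a: {T1}  orig:{}
  cell(2,2) b: {A,B,C,T0}  orig:{A,B,C}
  cell(0,1) ba: {S}
  cell(1,2) ab: {C,S}
  cell(0,2) bab: {S}

Original NTs in T[0,2] deriving "bab": ["S"]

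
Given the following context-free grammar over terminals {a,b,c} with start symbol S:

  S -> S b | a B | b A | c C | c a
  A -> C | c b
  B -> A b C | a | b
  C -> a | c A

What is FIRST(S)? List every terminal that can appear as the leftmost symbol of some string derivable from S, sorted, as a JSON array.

Compute FIRST by fixpoint:
pass 1:
  A via A→c b: +{c}
  B via B→A b C: +{c}
  B via B→a: +{a}
  B via B→b: +{b}
  C via C→a: +{a}
  C via C→c A: +{c}
  S via S→a B: +{a}
  S via S→b A: +{b}
  S via S→c C: +{c}
  FIRST(S)={a,b,c}  FIRST(A)={c}  FIRST(B)={a,b,c}  FIRST(C)={a,c}
pass 2:
  A via A→C: +{a}
  FIRST(S)={a,b,c}  FIRST(A)={a,c}  FIRST(B)={a,b,c}  FIRST(C)={a,c}
pass 3: done
  FIRST(S)={a,b,c}  FIRST(A)={a,c}  FIRST(B)={a,b,c}  FIRST(C)={a,c}

FIRST(S) = ["a", "b", "c"]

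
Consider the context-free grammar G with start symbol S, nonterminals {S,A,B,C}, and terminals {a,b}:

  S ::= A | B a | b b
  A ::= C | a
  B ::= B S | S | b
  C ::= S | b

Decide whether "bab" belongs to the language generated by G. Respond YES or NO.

Convert to CNF:
  S -> B T0 | T1 T1 | a | b
  A -> B T0 | T1 T1 | a | b
  B -> B S | B T0 | T1 T1 | a | b
  C -> B T0 | T1 T1 | a | b
  T0 -> a
  T1 -> b

CYK table (by increasing span):
  T[0,0] 'b' = {A,B,C,S,T1}  orig:{A,B,C,S}
  T[1,1] 'a' = {A,B,C,S,T0}  orig:{A,B,C,S}
  T[2,2] 'b' = {A,B,C,S,T1}  orig:{A,B,C,S}
  T[0,1] 'ba' = {A,B,C,S}
  T[1,2] 'ab' = {B}
  T[0,2] 'bab' = {B}

S ∉ T[0,2] ⇒ NO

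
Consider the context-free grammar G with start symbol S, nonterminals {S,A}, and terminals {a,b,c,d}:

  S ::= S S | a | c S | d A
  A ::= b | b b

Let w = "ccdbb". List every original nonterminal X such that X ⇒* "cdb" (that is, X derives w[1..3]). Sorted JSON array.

Convert to CNF:
  S -> S S | T1 S | T2 A | a
  A -> T0 T0 | b
  T0 -> b
  T1 -> c
  T2 -> d

Fill CYK table bottom-up, restricted to cells inside w[1..3]:
  T[1,1] 'c' = {T1}  orig:{}
  T[2,2] 'd' = {T2}  orig:{}
  T[3,3] 'b' = {A,T0}  orig:{A}
  T[1,2] 'cd' = ∅
  T[2,3] 'db' = {S}
  T[1,3] 'cdb' = {S}

Original NTs in T[1,3] deriving "cdb": ["S"]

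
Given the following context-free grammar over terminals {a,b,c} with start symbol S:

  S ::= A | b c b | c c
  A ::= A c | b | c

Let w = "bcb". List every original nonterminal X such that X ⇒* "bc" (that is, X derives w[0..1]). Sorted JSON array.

CNF form of G:
  S -> A T0 | T0 T0 | T1 X2 | b | c
  A -> A T0 | b | c
  T0 -> c
  T1 -> b
  X2 -> T0 T1

Fill CYK table bottom-up — only the sub-triangle for w[0..1]:
  T[0,0] 'b' = {A,S,T1}  orig:{A,S}
  T[1,1] 'c' = {A,S,T0}  orig:{A,S}
  T[0,1] 'bc' = {A,S}

Original NTs in T[0,1] deriving "bc": ["A", "S"]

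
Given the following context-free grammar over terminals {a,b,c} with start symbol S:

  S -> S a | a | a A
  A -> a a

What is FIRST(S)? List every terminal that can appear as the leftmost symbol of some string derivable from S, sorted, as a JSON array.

Compute FIRST by fixpoint:
round 1:
  A via A→a a: +{a}
  S via S→a: +{a}
  S: {a}  A: {a}
round 2: (stable)
  S: {a}  A: {a}

FIRST(S) = ["a"]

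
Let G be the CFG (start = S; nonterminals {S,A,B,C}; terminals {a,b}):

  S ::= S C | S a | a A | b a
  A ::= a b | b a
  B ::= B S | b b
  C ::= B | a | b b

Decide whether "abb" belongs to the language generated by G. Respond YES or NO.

CNF form of G:
  S -> S C | S T0 | T0 A | T1 T0
  A -> T0 T1 | T1 T0
  B -> B S | T1 T1
  C -> B S | T1 T1 | a
  T0 -> a
  T1 -> b

CYK table (by increasing span):
  cell(0,0) a: {C,T0}  orig:{C}
  cell(1,1) b: {T1}  orig:{}
  cell(2,2) b: {T1}  orig:{}
  cell(0,1) ab: {A}
  cell(1,2) bb: {B,C}
  cell(0,2) abb: ∅

S ∉ T[0,2] ⇒ NO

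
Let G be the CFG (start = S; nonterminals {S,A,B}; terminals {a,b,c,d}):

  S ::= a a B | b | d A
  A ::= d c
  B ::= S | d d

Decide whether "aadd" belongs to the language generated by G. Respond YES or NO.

Convert to CNF:
  S -> T0 A | T2 X4 | b
  A -> T0 T1
  B -> T0 A | T0 T0 | T2 X3 | b
  T0 -> d
  T1 -> c
  T2 -> a
  X3 -> T2 B
  X4 -> T2 B

Fill CYK table bottom-up:
  cell(0,0) a: {T2}  orig:{}
  cell(1,1) a: {T2}  orig:{}
  cell(2,2) d: {T0}  orig:{}
  cell(3,3) d: {T0}  orig:{}
  cell(0,1) aa: ∅
  cell(1,2) ad: ∅
  cell(2,3) dd: {B}
  cell(0,2) aad: ∅
  cell(1,3) add: {X3,X4}  orig:{}
  cell(0,3) aadd: {B,S}

S ∈ T[0,3] ⇒ YES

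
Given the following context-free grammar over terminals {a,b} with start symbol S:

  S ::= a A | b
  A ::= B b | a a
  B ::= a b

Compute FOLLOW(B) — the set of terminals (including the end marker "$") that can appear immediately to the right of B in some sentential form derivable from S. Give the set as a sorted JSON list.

FIRST iteration:
[1]
  A via A→a a: +{a}
  B via B→a b: +{a}
  S via S→a A: +{a}
  S via S→b: +{b}
  FIRST[S]={a,b}  FIRST[A]={a}  FIRST[B]={a}
[2] (stable)
  FIRST[S]={a,b}  FIRST[A]={a}  FIRST[B]={a}

Compute FOLLOW by fixpoint:
seed FOLLOW(S) with $
pass 1:
  A→B b: FOLLOW(B) ⊇ FIRST(b) = {b}; new: +{b}
  S→a A: FOLLOW(A) ⊇ FOLLOW(S) ⊇ {$}; new: +{$}
  FOLLOW[S]={$}  FOLLOW[A]={$}  FOLLOW[B]={b}
pass 2: (no change)
  FOLLOW[S]={$}  FOLLOW[A]={$}  FOLLOW[B]={b}

FOLLOW(B) = ["b"]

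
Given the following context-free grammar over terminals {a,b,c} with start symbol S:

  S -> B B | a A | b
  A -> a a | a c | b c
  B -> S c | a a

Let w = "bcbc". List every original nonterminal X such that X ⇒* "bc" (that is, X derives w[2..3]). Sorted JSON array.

Convert to CNF:
  S -> B B | T0 A | b
  A -> T0 T0 | T0 T1 | T2 T1
  B -> S T1 | T0 T0
  T0 -> a
  T1 -> c
  T2 -> b

CYK table (by increasing span) — only the sub-triangle for w[2..3]:
  [2..2]={S,T2}  "b"  orig:{S}
  [3..3]={T1}  "c"  orig:{}
  [2..3]={A,B}  "bc"

Original NTs in T[2,3] deriving "bc": ["A", "B"]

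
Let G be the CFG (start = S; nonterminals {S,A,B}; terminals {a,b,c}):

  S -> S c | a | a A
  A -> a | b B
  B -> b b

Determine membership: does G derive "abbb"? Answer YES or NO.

CNF form of G:
  S -> S T1 | T2 A | a
  A -> T0 B | a
  B -> T0 T0
  T0 -> b
  T1 -> c
  T2 -> a

CYK fill:
  [0..0]={A,S,T2}  "a"  orig:{A,S}
  [1..1]={T0}  "b"  orig:{}
  [2..2]={T0}  "b"  orig:{}
  [3..3]={T0}  "b"  orig:{}
  [0..1]=∅  "ab"
  [1..2]={B}  "bb"
  [2..3]={B}  "bb"
  [0..2]=∅  "abb"
  [1..3]={A}  "bbb"
  [0..3]={S}  "abbb"

S ∈ T[0,3] ⇒ YES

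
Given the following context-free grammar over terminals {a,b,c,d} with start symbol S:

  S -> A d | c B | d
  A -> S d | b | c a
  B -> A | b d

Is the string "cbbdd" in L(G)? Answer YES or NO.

Convert to CNF:
  S -> A T0 | T1 B | d
  A -> S T0 | T1 T2 | b
  B -> S T0 | T1 T2 | T3 T0 | b
  T0 -> d
  T1 -> c
  T2 -> a
  T3 -> b

CYK table (by increasing span):
  cell(0,0) c: {T1}  orig:{}
  cell(1,1) b: {A,B,T3}  orig:{A,B}
  cell(2,2) b: {A,B,T3}  orig:{A,B}
  cell(3,3) d: {S,T0}  orig:{S}
  cell(4,4) d: {S,T0}  orig:{S}
  cell(0,1) cb: {S}
  cell(1,2) bb: ∅
  cell(2,3) bd: {B,S}
  cell(3,4) dd: {A,B}
  cell(0,2) cbb: ∅
  cell(1,3) bbd: ∅
  cell(2,4) bdd: {A,B}
  cell(0,3) cbbd: ∅
  cell(1,4) bbdd: ∅
  cell(0,4) cbbdd: ∅

S ∉ T[0,4] ⇒ NO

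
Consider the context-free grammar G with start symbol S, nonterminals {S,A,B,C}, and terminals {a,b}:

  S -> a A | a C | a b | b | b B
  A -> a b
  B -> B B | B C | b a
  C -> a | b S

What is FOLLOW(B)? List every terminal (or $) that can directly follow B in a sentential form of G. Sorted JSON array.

Compute FIRST by fixpoint:
pass 1:
  A via A→a b: +{a}
  B via B→b a: +{b}
  C via C→a: +{a}
  C via C→b S: +{b}
  S via S→a A: +{a}
  S via S→b: +{b}
  FIRST[S]={a,b}  FIRST[A]={a}  FIRST[B]={b}  FIRST[C]={a,b}
pass 2: done
  FIRST[S]={a,b}  FIRST[A]={a}  FIRST[B]={b}  FIRST[C]={a,b}

FOLLOW iteration:
FOLLOW(S) := {$}
[1]
  B→B B: FOLLOW(B) ⊇ FIRST(B) = {b}; new: +{b}
  B→B C: FOLLOW(B) ⊇ FIRST(C) = {a,b}; new: +{a}
  B→B C: FOLLOW(C) ⊇ FOLLOW(B) ⊇ {a,b}; new: +{a,b}
  C→b S: FOLLOW(S) ⊇ FOLLOW(C) ⊇ {a,b}; new: +{a,b}
  S→a A: FOLLOW(A) ⊇ FOLLOW(S) ⊇ {$,a,b}; new: +{$,a,b}
  S→a C: FOLLOW(C) ⊇ FOLLOW(S) ⊇ {$,a,b}; new: +{$}
  S→b B: FOLLOW(B) ⊇ FOLLOW(S) ⊇ {$,a,b}; new: +{$}
  FOLLOW(S)={$,a,b}  FOLLOW(A)={$,a,b}  FOLLOW(B)={$,a,b}  FOLLOW(C)={$,a,b}
[2] (no change)
  FOLLOW(S)={$,a,b}  FOLLOW(A)={$,a,b}  FOLLOW(B)={$,a,b}  FOLLOW(C)={$,a,b}

FOLLOW(B) = ["$", "a", "b"]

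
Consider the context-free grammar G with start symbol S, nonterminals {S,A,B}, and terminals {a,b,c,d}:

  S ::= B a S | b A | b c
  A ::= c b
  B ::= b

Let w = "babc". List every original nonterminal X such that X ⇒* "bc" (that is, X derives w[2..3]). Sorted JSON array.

Convert to CNF:
  S -> B X3 | T1 A | T1 T0
  A -> T0 T1
  B -> b
  T0 -> c
  T1 -> b
  T2 -> a
  X3 -> T2 S

CYK fill (cells [i..j] with 2 ≤ i ≤ j ≤ 3 only):
  T[2,2] 'b' = {B,T1}  orig:{B}
  T[3,3] 'c' = {T0}  orig:{}
  T[2,3] 'bc' = {S}

Original NTs in T[2,3] deriving "bc": ["S"]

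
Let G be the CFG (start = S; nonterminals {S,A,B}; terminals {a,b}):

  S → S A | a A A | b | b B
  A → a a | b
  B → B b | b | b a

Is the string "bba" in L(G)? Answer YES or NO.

CNF form of G:
  S -> S A | T0 X2 | T1 B | b
  A -> T0 T0 | b
  B -> B T1 | T1 T0 | b
  T0 -> a
  T1 -> b
  X2 -> A A

CYK fill:
  T[0,0] 'b' = {A,B,S,T1}  orig:{A,B,S}
  T[1,1] 'b' = {A,B,S,T1}  orig:{A,B,S}
  T[2,2] 'a' = {T0}  orig:{}
  T[0,1] 'bb' = {B,S,X2}  orig:{B,S}
  T[1,2] 'ba' = {B}
  T[0,2] 'bba' = {S}

S ∈ T[0,2] ⇒ YES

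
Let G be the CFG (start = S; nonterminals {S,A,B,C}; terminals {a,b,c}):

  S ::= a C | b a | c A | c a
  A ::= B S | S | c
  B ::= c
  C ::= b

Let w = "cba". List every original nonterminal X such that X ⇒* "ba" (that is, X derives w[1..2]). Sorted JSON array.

CNF form of G:
  S -> T0 C | T1 T0 | T2 A | T2 T0
  A -> B S | T0 C | T1 T0 | T2 A | T2 T0 | c
  B -> c
  C -> b
  T0 -> a
  T1 -> b
  T2 -> c

CYK fill (cells [i..j] with 1 ≤ i ≤ j ≤ 2 only):
  [1..1]={C,T1}  "b"  orig:{C}
  [2..2]={T0}  "a"  orig:{}
  [1..2]={A,S}  "ba"

Original NTs in T[1,2] deriving "ba": ["A", "S"]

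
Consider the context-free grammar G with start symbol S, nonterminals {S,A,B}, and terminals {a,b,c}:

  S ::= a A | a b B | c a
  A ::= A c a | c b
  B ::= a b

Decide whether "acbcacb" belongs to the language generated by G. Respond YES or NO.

Convert to CNF:
  S -> T0 T1 | T1 A | T1 X4
  A -> A X3 | T0 T2
  B -> T1 T2
  T0 -> c
  T1 -> a
  T2 -> b
  X3 -> T0 T1
  X4 -> T2 B

Fill CYK table bottom-up:
  T[0,0] 'a' = {T1}  orig:{}
  T[1,1] 'c' = {T0}  orig:{}
  T[2,2] 'b' = {T2}  orig:{}
  T[3,3] 'c' = {T0}  orig:{}
  T[4,4] 'a' = {T1}  orig:{}
  T[5,5] 'c' = {T0}  orig:{}
  T[6,6] 'b' = {T2}  orig:{}
  T[0,1] 'ac' = ∅
  T[1,2] 'cb' = {A}
  T[2,3] 'bc' = ∅
  T[3,4] 'ca' = {S,X3}  orig:{S}
  T[4,5] 'ac' = ∅
  T[5,6] 'cb' = {A}
  T[0,2] 'acb' = {S}
  T[1,3] 'cbc' = ∅
  T[2,4] 'bca' = ∅
  T[3,5] 'cac' = ∅
  T[4,6] 'acb' = {S}
  T[0,3] 'acbc' = ∅
  T[1,4] 'cbca' = {A}
  T[2,5] 'bcac' = ∅
  T[3,6] 'cacb' = ∅
  T[0,4] 'acbca' = {S}
  T[1,5] 'cbcac' = ∅
  T[2,6] 'bcacb' = ∅
  T[0,5] 'acbcac' = ∅
  T[1,6] 'cbcacb' = ∅
  T[0,6] 'acbcacb' = ∅

S ∉ T[0,6] ⇒ NO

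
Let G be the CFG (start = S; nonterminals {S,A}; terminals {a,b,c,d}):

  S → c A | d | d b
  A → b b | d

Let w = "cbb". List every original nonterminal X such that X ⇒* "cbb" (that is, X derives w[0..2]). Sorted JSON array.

Convert to CNF:
  S -> T1 A | T2 T0 | d
  A -> T0 T0 | d
  T0 -> b
  T1 -> c
  T2 -> d

CYK table (by increasing span) (cells [i..j] with 0 ≤ i ≤ j ≤ 2 only):
  T[0,0] 'c' = {T1}  orig:{}
  T[1,1] 'b' = {T0}  orig:{}
  T[2,2] 'b' = {T0}  orig:{}
  T[0,1] 'cb' = ∅
  T[1,2] 'bb' = {A}
  T[0,2] 'cbb' = {S}

Original NTs in T[0,2] deriving "cbb": ["S"]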